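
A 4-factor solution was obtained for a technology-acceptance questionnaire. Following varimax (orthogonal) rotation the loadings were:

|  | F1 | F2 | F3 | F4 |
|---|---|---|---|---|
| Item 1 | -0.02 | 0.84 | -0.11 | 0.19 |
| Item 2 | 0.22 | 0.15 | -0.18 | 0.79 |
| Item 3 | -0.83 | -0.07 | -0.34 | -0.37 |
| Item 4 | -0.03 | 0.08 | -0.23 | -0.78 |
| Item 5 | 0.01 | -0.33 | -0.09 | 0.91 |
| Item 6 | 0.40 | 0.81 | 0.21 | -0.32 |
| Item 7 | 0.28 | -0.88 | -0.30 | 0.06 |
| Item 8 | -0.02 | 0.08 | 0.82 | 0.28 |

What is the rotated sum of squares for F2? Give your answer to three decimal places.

SS loadings for F2 = 0.84² + 0.15² + (-0.07)² + 0.08² + (-0.33)² + 0.81² + (-0.88)² + 0.08² = 0.7056 + 0.0225 + 0.0049 + 0.0064 + 0.1089 + 0.6561 + 0.7744 + 0.0064 = 2.2852

2.285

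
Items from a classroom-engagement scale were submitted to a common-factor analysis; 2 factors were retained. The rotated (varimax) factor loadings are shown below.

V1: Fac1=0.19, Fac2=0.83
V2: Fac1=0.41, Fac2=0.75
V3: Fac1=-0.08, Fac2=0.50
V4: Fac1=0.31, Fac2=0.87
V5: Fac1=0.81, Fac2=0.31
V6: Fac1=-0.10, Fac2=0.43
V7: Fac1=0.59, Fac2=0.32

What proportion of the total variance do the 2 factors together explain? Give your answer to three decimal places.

SS loadings by factor: 1.3209, 2.6417; total = 3.9626.
Total variance with 7 standardized items is 7, so the solution explains 3.9626/7 = 0.5661.

0.566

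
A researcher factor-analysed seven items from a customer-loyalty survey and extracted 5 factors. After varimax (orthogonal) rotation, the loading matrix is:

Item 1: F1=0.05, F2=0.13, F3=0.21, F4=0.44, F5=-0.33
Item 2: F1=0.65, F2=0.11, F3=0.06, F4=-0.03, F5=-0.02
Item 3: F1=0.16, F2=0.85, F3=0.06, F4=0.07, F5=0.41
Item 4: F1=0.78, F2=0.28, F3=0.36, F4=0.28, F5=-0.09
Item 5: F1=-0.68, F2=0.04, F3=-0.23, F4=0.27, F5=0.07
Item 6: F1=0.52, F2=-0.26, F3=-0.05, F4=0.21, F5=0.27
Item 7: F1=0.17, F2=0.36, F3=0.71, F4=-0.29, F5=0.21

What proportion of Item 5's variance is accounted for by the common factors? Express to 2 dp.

0.59

h² = (-0.68)² + 0.04² + (-0.23)² + 0.27² + 0.07² = 0.4624 + 0.0016 + 0.0529 + 0.0729 + 0.0049 = 0.5947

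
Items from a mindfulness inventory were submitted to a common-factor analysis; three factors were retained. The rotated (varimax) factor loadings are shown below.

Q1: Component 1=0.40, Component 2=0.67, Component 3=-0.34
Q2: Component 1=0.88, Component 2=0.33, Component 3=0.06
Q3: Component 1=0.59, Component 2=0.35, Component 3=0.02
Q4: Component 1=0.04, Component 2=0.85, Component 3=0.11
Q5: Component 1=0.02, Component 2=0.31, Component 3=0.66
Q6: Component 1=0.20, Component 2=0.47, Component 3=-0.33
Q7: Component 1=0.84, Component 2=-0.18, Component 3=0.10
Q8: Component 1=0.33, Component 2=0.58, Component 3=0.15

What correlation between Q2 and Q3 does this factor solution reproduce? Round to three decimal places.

0.636

r̂ = Σ λ_i·λ_j across factors = (0.88)(0.59) + (0.33)(0.35) + (0.06)(0.02)
  = +0.5192 +0.1155 +0.0012 = 0.6359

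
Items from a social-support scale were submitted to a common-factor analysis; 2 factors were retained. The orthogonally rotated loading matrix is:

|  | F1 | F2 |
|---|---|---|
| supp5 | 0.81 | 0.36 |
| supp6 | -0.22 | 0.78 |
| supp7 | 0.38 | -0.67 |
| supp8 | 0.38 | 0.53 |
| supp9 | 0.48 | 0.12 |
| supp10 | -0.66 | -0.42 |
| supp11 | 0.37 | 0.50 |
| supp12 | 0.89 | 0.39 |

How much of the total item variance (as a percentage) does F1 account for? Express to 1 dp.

SS loadings for F1 = 0.81² + (-0.22)² + 0.38² + 0.38² + 0.48² + (-0.66)² + 0.37² + 0.89² = 2.5883
With 8 standardized items, total variance = 8. Proportion = 2.5883/8 = 0.3235 → 32.35%.

32.4%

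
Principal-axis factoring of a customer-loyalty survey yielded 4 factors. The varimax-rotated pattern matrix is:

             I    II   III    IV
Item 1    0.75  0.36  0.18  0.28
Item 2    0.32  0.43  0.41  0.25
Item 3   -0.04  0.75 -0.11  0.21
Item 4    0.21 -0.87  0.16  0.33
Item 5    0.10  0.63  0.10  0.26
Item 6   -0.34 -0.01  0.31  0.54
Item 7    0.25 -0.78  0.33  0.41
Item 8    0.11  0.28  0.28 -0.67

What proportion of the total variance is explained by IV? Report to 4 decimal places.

SS loadings for IV = 0.28² + 0.25² + 0.21² + 0.33² + 0.26² + 0.54² + 0.41² + (-0.67)² = 1.2701
Proportion of variance = 1.2701 / 8 = 0.1588.

0.1588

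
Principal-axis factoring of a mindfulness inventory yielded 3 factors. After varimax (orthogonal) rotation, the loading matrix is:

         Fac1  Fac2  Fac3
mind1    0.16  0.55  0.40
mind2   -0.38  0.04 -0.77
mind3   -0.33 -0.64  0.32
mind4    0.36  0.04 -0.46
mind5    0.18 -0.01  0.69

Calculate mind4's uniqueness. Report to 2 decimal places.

h² = 0.36² + 0.04² + (-0.46)² = 0.1296 + 0.0016 + 0.2116 = 0.3428
Uniqueness u² = 1 − h² = 1 − 0.3428 = 0.6572

0.66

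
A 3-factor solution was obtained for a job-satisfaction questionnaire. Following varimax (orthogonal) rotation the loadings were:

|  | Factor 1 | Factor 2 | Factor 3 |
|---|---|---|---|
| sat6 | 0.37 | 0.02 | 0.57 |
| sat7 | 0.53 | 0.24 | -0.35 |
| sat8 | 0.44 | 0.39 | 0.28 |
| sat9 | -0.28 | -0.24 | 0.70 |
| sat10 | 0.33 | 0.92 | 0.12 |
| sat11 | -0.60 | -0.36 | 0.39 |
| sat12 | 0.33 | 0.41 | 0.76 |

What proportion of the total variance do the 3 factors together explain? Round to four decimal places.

0.6342

SS loadings by factor: 1.2676, 1.4118, 1.7599; total = 4.4393.
Total variance with 7 standardized items is 7, so the solution explains 4.4393/7 = 0.6342.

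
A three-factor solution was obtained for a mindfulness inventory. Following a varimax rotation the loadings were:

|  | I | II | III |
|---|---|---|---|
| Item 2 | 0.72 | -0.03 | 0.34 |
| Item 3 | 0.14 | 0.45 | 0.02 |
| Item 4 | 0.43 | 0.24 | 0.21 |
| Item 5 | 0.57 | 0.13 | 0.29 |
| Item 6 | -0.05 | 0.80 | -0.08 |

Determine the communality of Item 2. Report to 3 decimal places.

0.635

h² = 0.72² + (-0.03)² + 0.34² = 0.5184 + 0.0009 + 0.1156 = 0.6349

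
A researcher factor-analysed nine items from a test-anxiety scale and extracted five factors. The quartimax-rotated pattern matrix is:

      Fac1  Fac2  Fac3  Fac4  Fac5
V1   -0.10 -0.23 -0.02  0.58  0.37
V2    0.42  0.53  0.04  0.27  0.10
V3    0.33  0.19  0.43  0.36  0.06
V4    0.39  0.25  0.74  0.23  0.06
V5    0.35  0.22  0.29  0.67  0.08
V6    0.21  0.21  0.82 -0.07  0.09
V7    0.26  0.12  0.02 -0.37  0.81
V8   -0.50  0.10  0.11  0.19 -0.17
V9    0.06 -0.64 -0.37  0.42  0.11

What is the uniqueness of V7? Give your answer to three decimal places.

0.125

h² = 0.26² + 0.12² + 0.02² + (-0.37)² + 0.81² = 0.0676 + 0.0144 + 0.0004 + 0.1369 + 0.6561 = 0.8754
Uniqueness u² = 1 − h² = 1 − 0.8754 = 0.1246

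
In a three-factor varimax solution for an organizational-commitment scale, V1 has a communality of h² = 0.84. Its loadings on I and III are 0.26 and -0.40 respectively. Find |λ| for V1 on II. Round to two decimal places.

Under orthogonal rotation h² = Σλ², so λ_II² = h² − (0.2276) = 0.84 − 0.2276 = 0.6124.
|λ| = √0.6124 = 0.7826.

0.78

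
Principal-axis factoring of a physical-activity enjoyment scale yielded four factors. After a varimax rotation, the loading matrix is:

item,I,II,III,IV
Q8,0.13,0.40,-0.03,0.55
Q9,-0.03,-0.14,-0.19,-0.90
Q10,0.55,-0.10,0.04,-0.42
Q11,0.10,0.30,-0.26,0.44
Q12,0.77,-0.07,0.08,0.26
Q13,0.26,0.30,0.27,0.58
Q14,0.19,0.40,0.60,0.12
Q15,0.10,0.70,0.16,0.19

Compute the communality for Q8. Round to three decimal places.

0.480

h² = 0.13² + 0.40² + (-0.03)² + 0.55² = 0.0169 + 0.1600 + 0.0009 + 0.3025 = 0.4803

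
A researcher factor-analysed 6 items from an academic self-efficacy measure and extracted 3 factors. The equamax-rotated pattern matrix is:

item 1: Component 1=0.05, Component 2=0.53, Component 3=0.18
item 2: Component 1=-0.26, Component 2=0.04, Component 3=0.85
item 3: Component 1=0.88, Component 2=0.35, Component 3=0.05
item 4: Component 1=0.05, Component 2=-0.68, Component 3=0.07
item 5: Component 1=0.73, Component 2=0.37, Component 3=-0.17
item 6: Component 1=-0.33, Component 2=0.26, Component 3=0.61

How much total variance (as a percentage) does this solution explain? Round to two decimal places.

62.07%

SS loadings by factor: 1.4888, 1.0719, 1.1633; total = 3.7240.
Total variance with 6 standardized items is 6, so the solution explains 3.7240/6 = 0.6207 = 62.07%.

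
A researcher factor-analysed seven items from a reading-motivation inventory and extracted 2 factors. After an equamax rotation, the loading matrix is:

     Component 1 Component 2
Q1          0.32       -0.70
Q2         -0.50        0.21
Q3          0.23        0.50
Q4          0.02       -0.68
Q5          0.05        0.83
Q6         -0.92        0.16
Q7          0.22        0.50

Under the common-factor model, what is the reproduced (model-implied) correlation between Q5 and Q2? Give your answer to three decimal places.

r̂ = Σ λ_i·λ_j across factors = (0.05)(-0.50) + (0.83)(0.21)
  = -0.0250 +0.1743 = 0.1493

0.149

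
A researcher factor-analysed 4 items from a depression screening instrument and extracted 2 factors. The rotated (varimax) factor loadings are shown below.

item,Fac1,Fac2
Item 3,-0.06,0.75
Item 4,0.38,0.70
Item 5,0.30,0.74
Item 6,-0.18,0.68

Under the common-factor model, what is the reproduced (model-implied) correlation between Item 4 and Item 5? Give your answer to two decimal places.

r̂ = Σ λ_i·λ_j across factors = (0.38)(0.30) + (0.70)(0.74)
  = +0.1140 +0.5180 = 0.6320

0.63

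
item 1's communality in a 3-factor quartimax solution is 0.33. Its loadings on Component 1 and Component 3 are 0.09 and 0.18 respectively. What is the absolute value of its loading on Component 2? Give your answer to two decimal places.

Under orthogonal rotation h² = Σλ², so λ_Component 2² = h² − (0.0405) = 0.33 − 0.0405 = 0.2895.
|λ| = √0.2895 = 0.5381.

0.54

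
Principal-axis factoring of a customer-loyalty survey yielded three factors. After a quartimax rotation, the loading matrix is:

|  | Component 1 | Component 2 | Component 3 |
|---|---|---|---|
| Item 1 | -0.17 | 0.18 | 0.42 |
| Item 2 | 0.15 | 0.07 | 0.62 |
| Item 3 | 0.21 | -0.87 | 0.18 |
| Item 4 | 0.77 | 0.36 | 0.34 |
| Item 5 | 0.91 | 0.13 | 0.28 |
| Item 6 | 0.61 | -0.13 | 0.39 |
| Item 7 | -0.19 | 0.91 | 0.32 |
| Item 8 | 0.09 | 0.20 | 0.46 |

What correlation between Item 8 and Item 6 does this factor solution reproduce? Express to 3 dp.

0.208

r̂ = Σ λ_i·λ_j across factors = (0.09)(0.61) + (0.20)(-0.13) + (0.46)(0.39)
  = +0.0549 -0.0260 +0.1794 = 0.2083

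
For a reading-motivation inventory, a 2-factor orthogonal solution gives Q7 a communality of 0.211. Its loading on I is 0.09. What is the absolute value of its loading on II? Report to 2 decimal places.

0.45

Under orthogonal rotation h² = Σλ², so λ_II² = h² − (0.0081) = 0.211 − 0.0081 = 0.2029.
|λ| = √0.2029 = 0.4504.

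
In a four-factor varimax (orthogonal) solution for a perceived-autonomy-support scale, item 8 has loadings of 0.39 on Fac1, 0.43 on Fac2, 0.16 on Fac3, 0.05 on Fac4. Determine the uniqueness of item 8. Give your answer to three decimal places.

h² = 0.39² + 0.43² + 0.16² + 0.05² = 0.1521 + 0.1849 + 0.0256 + 0.0025 = 0.3651
Uniqueness u² = 1 − h² = 1 − 0.3651 = 0.6349

0.635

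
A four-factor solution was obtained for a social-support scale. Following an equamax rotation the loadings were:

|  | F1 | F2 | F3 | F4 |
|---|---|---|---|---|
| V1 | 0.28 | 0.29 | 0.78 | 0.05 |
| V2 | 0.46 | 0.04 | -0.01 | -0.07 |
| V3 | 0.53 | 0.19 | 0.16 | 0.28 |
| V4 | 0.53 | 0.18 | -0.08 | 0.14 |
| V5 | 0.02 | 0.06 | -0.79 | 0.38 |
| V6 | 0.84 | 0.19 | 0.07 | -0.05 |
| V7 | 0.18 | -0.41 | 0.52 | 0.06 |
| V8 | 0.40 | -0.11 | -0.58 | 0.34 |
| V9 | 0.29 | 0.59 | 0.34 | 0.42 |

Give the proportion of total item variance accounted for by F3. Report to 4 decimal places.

SS loadings for F3 = 0.78² + (-0.01)² + 0.16² + (-0.08)² + (-0.79)² + 0.07² + 0.52² + (-0.58)² + 0.34² = 1.9919
Proportion of variance = 1.9919 / 9 = 0.2213.

0.2213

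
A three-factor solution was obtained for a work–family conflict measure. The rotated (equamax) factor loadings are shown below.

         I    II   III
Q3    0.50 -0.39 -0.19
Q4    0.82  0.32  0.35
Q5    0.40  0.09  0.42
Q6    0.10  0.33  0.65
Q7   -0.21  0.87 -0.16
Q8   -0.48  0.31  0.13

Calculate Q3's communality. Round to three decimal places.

0.438

h² = 0.50² + (-0.39)² + (-0.19)² = 0.2500 + 0.1521 + 0.0361 = 0.4382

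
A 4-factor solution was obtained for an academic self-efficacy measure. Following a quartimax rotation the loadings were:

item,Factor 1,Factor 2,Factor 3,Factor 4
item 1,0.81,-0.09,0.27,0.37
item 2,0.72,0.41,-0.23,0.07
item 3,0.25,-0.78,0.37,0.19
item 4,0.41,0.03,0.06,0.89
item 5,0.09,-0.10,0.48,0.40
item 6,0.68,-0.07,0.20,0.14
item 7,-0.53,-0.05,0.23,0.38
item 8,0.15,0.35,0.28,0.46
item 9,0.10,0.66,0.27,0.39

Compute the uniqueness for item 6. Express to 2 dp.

0.47

h² = 0.68² + (-0.07)² + 0.20² + 0.14² = 0.4624 + 0.0049 + 0.0400 + 0.0196 = 0.5269
Uniqueness u² = 1 − h² = 1 − 0.5269 = 0.4731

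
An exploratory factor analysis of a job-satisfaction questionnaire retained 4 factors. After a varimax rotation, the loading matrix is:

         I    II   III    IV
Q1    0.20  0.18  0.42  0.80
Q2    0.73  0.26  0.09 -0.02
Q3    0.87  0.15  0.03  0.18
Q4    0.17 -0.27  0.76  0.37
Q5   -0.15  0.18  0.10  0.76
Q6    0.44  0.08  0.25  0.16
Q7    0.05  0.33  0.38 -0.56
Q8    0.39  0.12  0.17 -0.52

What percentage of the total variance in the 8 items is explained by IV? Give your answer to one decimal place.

SS loadings for IV = 0.80² + (-0.02)² + 0.18² + 0.37² + 0.76² + 0.16² + (-0.56)² + (-0.52)² = 1.9969
With 8 standardized items, total variance = 8. Proportion = 1.9969/8 = 0.2496 → 24.96%.

25.0%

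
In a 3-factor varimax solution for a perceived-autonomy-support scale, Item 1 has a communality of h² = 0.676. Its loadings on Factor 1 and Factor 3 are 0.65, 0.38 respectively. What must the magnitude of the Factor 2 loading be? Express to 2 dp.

0.33

Under orthogonal rotation h² = Σλ², so λ_Factor 2² = h² − (0.5669) = 0.676 − 0.5669 = 0.1091.
|λ| = √0.1091 = 0.3303.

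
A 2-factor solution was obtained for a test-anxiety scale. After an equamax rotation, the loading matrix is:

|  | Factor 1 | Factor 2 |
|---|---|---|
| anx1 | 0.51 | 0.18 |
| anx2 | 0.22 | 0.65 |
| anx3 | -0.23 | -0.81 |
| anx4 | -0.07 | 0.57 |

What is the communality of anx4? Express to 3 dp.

h² = (-0.07)² + 0.57² = 0.0049 + 0.3249 = 0.3298

0.330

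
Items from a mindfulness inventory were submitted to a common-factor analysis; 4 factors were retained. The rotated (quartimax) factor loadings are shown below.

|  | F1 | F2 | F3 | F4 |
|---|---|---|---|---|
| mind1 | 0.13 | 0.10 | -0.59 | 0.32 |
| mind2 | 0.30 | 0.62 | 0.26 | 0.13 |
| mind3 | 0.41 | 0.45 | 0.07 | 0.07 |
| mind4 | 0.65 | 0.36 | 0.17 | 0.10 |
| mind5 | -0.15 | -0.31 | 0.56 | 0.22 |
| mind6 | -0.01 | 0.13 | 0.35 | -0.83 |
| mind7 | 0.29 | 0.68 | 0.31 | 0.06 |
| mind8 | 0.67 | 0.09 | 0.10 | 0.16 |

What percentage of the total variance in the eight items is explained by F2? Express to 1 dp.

16.4%

SS loadings for F2 = 0.10² + 0.62² + 0.45² + 0.36² + (-0.31)² + 0.13² + 0.68² + 0.09² = 1.3100
With 8 standardized items, total variance = 8. Proportion = 1.3100/8 = 0.1638 → 16.38%.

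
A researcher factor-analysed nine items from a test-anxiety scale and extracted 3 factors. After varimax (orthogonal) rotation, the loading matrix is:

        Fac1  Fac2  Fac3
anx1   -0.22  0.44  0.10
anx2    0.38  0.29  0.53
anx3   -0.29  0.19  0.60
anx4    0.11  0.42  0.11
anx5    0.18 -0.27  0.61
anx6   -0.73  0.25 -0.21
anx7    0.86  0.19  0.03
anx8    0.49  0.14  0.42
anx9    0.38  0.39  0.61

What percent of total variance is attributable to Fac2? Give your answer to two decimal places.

9.26%

SS loadings for Fac2 = 0.44² + 0.29² + 0.19² + 0.42² + (-0.27)² + 0.25² + 0.19² + 0.14² + 0.39² = 0.8334
With 9 standardized items, total variance = 9. Proportion = 0.8334/9 = 0.0926 → 9.26%.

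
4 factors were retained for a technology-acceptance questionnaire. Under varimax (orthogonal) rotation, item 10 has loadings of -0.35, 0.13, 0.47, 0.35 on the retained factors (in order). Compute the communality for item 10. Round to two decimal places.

0.48

h² = (-0.35)² + 0.13² + 0.47² + 0.35² = 0.1225 + 0.0169 + 0.2209 + 0.1225 = 0.4828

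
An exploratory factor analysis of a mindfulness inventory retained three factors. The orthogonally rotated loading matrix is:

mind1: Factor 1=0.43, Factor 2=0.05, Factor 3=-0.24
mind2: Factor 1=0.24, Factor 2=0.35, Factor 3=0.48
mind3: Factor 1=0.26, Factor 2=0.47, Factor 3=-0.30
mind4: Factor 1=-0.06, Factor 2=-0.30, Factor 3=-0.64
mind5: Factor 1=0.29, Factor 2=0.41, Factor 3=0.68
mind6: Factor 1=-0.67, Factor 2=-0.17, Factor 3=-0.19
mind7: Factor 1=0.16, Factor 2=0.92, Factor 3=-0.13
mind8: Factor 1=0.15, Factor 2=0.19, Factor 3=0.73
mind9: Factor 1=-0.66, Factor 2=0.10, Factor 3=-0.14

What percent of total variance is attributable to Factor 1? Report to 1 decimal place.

SS loadings for Factor 1 = 0.43² + 0.24² + 0.26² + (-0.06)² + 0.29² + (-0.67)² + 0.16² + 0.15² + (-0.66)² = 1.3304
With 9 standardized items, total variance = 9. Proportion = 1.3304/9 = 0.1478 → 14.78%.

14.8%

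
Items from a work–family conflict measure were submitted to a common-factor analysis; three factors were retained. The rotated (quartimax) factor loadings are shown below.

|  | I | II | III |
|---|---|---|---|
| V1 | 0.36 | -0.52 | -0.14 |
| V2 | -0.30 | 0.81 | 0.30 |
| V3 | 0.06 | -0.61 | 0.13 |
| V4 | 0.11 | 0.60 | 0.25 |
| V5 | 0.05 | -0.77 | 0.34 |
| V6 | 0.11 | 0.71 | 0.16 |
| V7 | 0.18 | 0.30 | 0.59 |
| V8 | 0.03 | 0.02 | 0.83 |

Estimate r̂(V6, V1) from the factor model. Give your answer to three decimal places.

r̂ = Σ λ_i·λ_j across factors = (0.11)(0.36) + (0.71)(-0.52) + (0.16)(-0.14)
  = +0.0396 -0.3692 -0.0224 = -0.3520

-0.352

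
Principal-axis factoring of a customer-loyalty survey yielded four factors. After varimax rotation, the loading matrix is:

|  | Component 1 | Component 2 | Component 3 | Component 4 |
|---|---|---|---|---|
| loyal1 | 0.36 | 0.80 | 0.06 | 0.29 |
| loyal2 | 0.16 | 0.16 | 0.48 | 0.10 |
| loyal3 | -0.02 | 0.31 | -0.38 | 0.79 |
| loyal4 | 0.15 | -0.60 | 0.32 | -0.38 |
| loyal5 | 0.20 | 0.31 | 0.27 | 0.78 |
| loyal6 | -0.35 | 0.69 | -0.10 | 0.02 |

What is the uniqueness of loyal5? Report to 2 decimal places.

0.18

h² = 0.20² + 0.31² + 0.27² + 0.78² = 0.0400 + 0.0961 + 0.0729 + 0.6084 = 0.8174
Uniqueness u² = 1 − h² = 1 − 0.8174 = 0.1826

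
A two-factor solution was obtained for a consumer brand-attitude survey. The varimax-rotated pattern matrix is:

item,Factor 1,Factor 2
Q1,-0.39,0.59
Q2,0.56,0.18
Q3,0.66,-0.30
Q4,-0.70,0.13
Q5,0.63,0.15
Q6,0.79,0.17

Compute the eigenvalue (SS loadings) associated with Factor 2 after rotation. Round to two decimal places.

SS loadings for Factor 2 = 0.59² + 0.18² + (-0.30)² + 0.13² + 0.15² + 0.17² = 0.3481 + 0.0324 + 0.0900 + 0.0169 + 0.0225 + 0.0289 = 0.5388

0.54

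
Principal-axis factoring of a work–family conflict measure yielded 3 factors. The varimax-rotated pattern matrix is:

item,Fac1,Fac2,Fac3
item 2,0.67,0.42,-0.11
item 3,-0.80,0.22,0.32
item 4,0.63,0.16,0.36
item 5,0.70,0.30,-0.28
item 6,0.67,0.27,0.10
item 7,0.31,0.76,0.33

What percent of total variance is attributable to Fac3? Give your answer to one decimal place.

SS loadings for Fac3 = (-0.11)² + 0.32² + 0.36² + (-0.28)² + 0.10² + 0.33² = 0.4414
With 6 standardized items, total variance = 6. Proportion = 0.4414/6 = 0.0736 → 7.36%.

7.4%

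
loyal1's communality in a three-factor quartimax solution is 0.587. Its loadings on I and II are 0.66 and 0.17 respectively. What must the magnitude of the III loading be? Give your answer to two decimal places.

0.35

Under orthogonal rotation h² = Σλ², so λ_III² = h² − (0.4645) = 0.587 − 0.4645 = 0.1225.
|λ| = √0.1225 = 0.3500.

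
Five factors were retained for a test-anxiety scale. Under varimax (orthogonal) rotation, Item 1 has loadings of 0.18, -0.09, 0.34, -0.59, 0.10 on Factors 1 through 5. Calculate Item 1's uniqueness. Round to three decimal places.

0.486

h² = 0.18² + (-0.09)² + 0.34² + (-0.59)² + 0.10² = 0.0324 + 0.0081 + 0.1156 + 0.3481 + 0.0100 = 0.5142
Uniqueness u² = 1 − h² = 1 − 0.5142 = 0.4858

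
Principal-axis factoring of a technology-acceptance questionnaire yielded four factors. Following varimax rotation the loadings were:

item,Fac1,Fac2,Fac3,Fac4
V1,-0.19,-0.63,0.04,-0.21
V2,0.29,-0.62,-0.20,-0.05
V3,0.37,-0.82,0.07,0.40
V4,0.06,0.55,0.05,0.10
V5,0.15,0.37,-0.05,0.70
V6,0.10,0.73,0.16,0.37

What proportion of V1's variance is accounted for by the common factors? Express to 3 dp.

0.479

h² = (-0.19)² + (-0.63)² + 0.04² + (-0.21)² = 0.0361 + 0.3969 + 0.0016 + 0.0441 = 0.4787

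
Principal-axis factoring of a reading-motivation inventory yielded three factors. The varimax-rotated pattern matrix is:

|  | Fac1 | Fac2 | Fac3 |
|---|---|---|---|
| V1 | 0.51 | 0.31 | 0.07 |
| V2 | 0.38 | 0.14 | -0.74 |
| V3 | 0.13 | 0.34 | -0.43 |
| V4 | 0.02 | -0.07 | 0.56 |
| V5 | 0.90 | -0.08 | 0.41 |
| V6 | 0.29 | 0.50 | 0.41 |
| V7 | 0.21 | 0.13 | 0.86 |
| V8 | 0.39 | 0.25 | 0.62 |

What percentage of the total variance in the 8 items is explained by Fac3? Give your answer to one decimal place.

SS loadings for Fac3 = 0.07² + (-0.74)² + (-0.43)² + 0.56² + 0.41² + 0.41² + 0.86² + 0.62² = 2.5112
With 8 standardized items, total variance = 8. Proportion = 2.5112/8 = 0.3139 → 31.39%.

31.4%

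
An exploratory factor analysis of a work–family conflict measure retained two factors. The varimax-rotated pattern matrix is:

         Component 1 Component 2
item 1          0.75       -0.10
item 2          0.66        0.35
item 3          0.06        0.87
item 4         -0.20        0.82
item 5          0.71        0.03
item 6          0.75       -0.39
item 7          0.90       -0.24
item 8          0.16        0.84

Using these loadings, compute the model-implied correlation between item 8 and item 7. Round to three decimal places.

r̂ = Σ λ_i·λ_j across factors = (0.16)(0.90) + (0.84)(-0.24)
  = +0.1440 -0.2016 = -0.0576

-0.058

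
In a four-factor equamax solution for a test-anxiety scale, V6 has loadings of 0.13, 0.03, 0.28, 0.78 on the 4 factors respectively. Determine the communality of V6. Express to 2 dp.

h² = 0.13² + 0.03² + 0.28² + 0.78² = 0.0169 + 0.0009 + 0.0784 + 0.6084 = 0.7046

0.70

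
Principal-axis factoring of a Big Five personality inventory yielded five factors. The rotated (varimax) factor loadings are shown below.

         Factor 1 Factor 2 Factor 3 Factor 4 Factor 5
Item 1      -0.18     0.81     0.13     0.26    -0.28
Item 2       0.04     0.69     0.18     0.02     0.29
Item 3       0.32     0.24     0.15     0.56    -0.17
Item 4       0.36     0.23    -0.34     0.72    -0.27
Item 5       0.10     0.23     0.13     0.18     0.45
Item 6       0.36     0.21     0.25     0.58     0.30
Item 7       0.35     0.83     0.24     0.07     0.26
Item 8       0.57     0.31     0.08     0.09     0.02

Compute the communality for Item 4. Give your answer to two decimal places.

0.89

h² = 0.36² + 0.23² + (-0.34)² + 0.72² + (-0.27)² = 0.1296 + 0.0529 + 0.1156 + 0.5184 + 0.0729 = 0.8894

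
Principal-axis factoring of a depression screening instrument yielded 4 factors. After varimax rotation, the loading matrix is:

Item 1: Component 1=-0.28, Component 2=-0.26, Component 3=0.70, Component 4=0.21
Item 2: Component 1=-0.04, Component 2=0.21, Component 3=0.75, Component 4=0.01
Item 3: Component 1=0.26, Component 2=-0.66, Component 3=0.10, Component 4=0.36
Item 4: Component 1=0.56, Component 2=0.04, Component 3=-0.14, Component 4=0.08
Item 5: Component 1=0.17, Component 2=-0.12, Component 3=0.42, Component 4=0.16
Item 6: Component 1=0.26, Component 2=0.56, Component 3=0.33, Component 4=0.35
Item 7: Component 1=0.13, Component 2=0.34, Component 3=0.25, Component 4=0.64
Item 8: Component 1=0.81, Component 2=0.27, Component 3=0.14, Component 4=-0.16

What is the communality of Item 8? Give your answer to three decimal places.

h² = 0.81² + 0.27² + 0.14² + (-0.16)² = 0.6561 + 0.0729 + 0.0196 + 0.0256 = 0.7742

0.774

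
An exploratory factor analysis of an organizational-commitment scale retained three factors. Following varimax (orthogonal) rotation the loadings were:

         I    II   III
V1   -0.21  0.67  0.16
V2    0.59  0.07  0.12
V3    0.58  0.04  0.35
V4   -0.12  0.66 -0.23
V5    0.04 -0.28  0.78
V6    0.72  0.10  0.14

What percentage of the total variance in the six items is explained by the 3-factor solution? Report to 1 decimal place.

SS loadings by factor: 1.2630, 0.9794, 0.8434; total = 3.0858.
Total variance with 6 standardized items is 6, so the solution explains 3.0858/6 = 0.5143 = 51.43%.

51.4%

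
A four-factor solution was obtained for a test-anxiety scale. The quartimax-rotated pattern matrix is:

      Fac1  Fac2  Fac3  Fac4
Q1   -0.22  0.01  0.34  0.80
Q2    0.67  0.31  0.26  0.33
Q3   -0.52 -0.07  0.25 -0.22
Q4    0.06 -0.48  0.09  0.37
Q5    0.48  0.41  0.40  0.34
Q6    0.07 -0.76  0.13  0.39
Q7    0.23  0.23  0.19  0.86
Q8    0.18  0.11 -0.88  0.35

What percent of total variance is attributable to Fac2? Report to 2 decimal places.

14.28%

SS loadings for Fac2 = 0.01² + 0.31² + (-0.07)² + (-0.48)² + 0.41² + (-0.76)² + 0.23² + 0.11² = 1.1422
With 8 standardized items, total variance = 8. Proportion = 1.1422/8 = 0.1428 → 14.28%.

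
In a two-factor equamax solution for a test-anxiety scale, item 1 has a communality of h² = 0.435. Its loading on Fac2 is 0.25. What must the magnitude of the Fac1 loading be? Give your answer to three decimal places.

Under orthogonal rotation h² = Σλ², so λ_Fac1² = h² − (0.0625) = 0.435 − 0.0625 = 0.3725.
|λ| = √0.3725 = 0.6103.

0.610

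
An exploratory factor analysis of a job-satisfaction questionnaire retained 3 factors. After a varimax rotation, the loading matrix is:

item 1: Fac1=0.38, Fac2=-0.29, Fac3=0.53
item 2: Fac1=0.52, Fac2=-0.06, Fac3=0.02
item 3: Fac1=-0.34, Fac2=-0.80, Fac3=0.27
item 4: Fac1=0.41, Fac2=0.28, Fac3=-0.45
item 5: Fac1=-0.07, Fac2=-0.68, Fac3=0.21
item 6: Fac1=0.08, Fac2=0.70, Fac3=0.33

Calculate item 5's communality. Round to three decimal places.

0.511

h² = (-0.07)² + (-0.68)² + 0.21² = 0.0049 + 0.4624 + 0.0441 = 0.5114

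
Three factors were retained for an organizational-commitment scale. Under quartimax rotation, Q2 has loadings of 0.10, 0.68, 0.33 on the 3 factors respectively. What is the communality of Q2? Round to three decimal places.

0.581

h² = 0.10² + 0.68² + 0.33² = 0.0100 + 0.4624 + 0.1089 = 0.5813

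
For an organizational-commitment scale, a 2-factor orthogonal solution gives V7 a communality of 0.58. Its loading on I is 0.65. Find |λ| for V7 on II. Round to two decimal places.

0.40

Under orthogonal rotation h² = Σλ², so λ_II² = h² − (0.4225) = 0.58 − 0.4225 = 0.1575.
|λ| = √0.1575 = 0.3969.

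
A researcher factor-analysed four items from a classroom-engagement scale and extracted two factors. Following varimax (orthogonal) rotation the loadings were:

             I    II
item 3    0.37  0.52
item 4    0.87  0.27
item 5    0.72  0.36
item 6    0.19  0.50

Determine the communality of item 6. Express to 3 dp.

h² = 0.19² + 0.50² = 0.0361 + 0.2500 = 0.2861

0.286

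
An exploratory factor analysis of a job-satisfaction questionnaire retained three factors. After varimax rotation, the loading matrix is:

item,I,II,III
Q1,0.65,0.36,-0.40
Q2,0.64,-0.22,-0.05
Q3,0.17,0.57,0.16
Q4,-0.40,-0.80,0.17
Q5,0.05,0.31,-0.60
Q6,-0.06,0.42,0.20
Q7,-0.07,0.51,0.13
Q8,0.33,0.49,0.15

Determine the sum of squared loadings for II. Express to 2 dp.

SS loadings for II = 0.36² + (-0.22)² + 0.57² + (-0.80)² + 0.31² + 0.42² + 0.51² + 0.49² = 0.1296 + 0.0484 + 0.3249 + 0.6400 + 0.0961 + 0.1764 + 0.2601 + 0.2401 = 1.9156

1.92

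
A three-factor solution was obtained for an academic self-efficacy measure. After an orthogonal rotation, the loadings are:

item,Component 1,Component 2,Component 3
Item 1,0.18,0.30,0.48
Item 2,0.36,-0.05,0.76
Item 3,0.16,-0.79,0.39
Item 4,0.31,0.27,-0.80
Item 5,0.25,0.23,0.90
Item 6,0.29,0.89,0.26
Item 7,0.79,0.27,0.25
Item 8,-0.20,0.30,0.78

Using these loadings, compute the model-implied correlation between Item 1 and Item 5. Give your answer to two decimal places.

0.55

r̂ = Σ λ_i·λ_j across factors = (0.18)(0.25) + (0.30)(0.23) + (0.48)(0.90)
  = +0.0450 +0.0690 +0.4320 = 0.5460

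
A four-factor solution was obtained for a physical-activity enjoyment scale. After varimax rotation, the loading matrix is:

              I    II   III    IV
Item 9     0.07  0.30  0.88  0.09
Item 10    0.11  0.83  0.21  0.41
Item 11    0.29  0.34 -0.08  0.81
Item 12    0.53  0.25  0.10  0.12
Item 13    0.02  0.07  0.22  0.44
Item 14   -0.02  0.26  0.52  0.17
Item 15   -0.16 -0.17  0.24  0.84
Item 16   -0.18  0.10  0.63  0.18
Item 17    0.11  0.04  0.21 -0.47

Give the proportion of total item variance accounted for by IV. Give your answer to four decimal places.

SS loadings for IV = 0.09² + 0.41² + 0.81² + 0.12² + 0.44² + 0.17² + 0.84² + 0.18² + (-0.47)² = 2.0281
Proportion of variance = 2.0281 / 9 = 0.2253.

0.2253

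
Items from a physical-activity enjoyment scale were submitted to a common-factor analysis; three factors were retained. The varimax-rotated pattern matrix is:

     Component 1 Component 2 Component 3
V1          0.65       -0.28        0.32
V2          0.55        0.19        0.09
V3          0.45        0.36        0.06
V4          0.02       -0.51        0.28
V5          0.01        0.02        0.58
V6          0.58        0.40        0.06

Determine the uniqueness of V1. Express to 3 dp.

h² = 0.65² + (-0.28)² + 0.32² = 0.4225 + 0.0784 + 0.1024 = 0.6033
Uniqueness u² = 1 − h² = 1 − 0.6033 = 0.3967

0.397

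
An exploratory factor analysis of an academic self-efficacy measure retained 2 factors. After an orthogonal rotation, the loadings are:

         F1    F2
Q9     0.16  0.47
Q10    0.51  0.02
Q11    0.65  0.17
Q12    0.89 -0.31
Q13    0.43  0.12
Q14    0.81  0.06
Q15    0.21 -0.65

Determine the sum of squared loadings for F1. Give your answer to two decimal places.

SS loadings for F1 = 0.16² + 0.51² + 0.65² + 0.89² + 0.43² + 0.81² + 0.21² = 0.0256 + 0.2601 + 0.4225 + 0.7921 + 0.1849 + 0.6561 + 0.0441 = 2.3854

2.39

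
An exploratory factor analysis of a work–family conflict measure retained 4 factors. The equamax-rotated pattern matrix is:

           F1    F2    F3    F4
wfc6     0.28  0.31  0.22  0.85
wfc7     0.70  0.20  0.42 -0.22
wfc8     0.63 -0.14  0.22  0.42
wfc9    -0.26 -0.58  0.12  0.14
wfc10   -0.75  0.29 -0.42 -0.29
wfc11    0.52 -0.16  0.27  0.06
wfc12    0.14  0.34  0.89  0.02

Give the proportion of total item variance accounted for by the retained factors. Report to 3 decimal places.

Communalities: 0.9454, 0.7548, 0.6413, 0.4380, 0.9071, 0.3725, 0.9277; Σh² = 4.9868.
Total variance with 7 standardized items is 7, so the solution explains 4.9868/7 = 0.7124.

0.712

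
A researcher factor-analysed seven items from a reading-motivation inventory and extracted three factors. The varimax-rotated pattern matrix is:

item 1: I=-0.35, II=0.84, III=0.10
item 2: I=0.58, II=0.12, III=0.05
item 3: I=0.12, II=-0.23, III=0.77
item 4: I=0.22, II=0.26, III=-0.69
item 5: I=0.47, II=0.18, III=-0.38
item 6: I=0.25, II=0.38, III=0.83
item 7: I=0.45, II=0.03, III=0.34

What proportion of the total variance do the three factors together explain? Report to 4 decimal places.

0.5795

SS loadings by factor: 1.0076, 1.0182, 2.0304; total = 4.0562.
Total variance with 7 standardized items is 7, so the solution explains 4.0562/7 = 0.5795.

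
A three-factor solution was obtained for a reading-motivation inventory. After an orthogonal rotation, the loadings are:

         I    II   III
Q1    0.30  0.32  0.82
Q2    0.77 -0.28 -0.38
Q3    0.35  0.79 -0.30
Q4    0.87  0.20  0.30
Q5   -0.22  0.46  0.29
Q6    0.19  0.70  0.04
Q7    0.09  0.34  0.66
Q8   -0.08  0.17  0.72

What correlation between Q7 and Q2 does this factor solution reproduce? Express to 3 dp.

r̂ = Σ λ_i·λ_j across factors = (0.09)(0.77) + (0.34)(-0.28) + (0.66)(-0.38)
  = +0.0693 -0.0952 -0.2508 = -0.2767

-0.277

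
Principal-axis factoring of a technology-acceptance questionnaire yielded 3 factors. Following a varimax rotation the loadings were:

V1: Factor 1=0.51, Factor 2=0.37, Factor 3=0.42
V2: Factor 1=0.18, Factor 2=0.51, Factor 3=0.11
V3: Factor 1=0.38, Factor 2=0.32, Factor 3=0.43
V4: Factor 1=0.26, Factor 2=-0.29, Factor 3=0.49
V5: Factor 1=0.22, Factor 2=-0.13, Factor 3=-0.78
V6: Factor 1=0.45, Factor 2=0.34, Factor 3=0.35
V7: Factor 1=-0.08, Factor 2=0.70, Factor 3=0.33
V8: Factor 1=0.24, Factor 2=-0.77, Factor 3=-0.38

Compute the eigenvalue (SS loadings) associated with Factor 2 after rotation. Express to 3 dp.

1.799

SS loadings for Factor 2 = 0.37² + 0.51² + 0.32² + (-0.29)² + (-0.13)² + 0.34² + 0.70² + (-0.77)² = 0.1369 + 0.2601 + 0.1024 + 0.0841 + 0.0169 + 0.1156 + 0.4900 + 0.5929 = 1.7989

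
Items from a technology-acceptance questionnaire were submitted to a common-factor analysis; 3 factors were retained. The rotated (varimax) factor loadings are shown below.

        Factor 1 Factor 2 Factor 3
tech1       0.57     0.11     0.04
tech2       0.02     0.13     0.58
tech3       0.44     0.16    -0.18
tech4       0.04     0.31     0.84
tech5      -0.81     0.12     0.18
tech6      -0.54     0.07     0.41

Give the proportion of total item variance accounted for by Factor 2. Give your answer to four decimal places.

SS loadings for Factor 2 = 0.11² + 0.13² + 0.16² + 0.31² + 0.12² + 0.07² = 0.1700
Proportion of variance = 0.1700 / 6 = 0.0283.

0.0283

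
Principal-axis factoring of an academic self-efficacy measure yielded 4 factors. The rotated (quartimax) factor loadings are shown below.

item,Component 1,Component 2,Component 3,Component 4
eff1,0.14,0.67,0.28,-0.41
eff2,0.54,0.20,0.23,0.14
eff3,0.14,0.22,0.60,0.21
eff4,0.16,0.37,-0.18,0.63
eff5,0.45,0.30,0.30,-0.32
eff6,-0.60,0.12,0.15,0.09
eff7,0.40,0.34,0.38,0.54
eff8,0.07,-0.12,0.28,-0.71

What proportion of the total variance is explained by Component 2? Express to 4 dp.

SS loadings for Component 2 = 0.67² + 0.20² + 0.22² + 0.37² + 0.30² + 0.12² + 0.34² + (-0.12)² = 0.9086
Proportion of variance = 0.9086 / 8 = 0.1136.

0.1136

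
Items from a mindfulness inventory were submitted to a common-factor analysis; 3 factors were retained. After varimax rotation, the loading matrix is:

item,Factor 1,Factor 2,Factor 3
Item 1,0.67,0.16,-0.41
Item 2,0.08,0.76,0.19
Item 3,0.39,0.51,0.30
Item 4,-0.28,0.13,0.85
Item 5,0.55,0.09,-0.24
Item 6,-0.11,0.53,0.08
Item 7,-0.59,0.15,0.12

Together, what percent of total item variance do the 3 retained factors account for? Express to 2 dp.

51.93%

Communalities: 0.6426, 0.6201, 0.5022, 0.8178, 0.3682, 0.2994, 0.3850; Σh² = 3.6353.
Total variance with 7 standardized items is 7, so the solution explains 3.6353/7 = 0.5193 = 51.93%.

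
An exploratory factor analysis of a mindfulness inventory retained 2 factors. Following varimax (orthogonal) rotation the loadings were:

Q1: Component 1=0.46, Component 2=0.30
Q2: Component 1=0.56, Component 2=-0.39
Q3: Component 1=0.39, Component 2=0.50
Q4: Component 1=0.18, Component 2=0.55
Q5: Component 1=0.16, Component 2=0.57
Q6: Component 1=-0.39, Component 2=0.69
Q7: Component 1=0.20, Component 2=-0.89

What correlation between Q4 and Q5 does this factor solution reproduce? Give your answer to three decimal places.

0.342

r̂ = Σ λ_i·λ_j across factors = (0.18)(0.16) + (0.55)(0.57)
  = +0.0288 +0.3135 = 0.3423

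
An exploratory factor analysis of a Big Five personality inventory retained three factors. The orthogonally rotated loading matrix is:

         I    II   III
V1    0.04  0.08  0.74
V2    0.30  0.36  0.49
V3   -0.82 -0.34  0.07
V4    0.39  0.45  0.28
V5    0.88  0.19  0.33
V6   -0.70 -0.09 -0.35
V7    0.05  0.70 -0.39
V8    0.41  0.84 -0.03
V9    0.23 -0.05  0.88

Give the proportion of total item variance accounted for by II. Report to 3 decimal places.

0.188

SS loadings for II = 0.08² + 0.36² + (-0.34)² + 0.45² + 0.19² + (-0.09)² + 0.70² + 0.84² + (-0.05)² = 1.6964
Proportion of variance = 1.6964 / 9 = 0.1885.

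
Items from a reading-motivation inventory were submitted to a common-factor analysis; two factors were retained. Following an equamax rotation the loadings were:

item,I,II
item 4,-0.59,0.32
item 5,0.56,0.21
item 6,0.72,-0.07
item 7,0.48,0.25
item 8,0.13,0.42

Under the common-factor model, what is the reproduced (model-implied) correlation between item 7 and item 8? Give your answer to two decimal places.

r̂ = Σ λ_i·λ_j across factors = (0.48)(0.13) + (0.25)(0.42)
  = +0.0624 +0.1050 = 0.1674

0.17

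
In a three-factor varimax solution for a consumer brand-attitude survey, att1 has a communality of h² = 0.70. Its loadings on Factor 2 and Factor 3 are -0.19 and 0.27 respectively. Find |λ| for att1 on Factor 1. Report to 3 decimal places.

Under orthogonal rotation h² = Σλ², so λ_Factor 1² = h² − (0.1090) = 0.70 − 0.1090 = 0.5910.
|λ| = √0.5910 = 0.7688.

0.769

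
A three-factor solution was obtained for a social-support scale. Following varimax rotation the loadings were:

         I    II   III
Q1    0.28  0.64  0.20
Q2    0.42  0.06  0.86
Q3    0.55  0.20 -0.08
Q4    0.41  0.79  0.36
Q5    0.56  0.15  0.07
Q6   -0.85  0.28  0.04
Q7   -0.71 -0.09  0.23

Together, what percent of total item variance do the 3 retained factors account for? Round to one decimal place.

63.2%

SS loadings by factor: 2.2656, 1.1863, 0.9750; total = 4.4269.
Total variance with 7 standardized items is 7, so the solution explains 4.4269/7 = 0.6324 = 63.24%.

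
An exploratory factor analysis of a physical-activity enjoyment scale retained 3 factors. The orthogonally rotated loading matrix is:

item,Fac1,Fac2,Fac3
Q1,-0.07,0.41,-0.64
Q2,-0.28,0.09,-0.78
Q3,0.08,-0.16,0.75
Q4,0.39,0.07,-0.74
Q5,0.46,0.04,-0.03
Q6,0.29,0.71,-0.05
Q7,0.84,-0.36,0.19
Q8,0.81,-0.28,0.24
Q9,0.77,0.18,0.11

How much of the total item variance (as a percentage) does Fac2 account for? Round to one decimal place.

10.6%

SS loadings for Fac2 = 0.41² + 0.09² + (-0.16)² + 0.07² + 0.04² + 0.71² + (-0.36)² + (-0.28)² + 0.18² = 0.9528
With 9 standardized items, total variance = 9. Proportion = 0.9528/9 = 0.1059 → 10.59%.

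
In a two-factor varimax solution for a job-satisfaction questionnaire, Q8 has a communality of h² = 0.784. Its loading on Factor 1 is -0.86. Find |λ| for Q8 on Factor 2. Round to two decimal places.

Under orthogonal rotation h² = Σλ², so λ_Factor 2² = h² − (0.7396) = 0.784 − 0.7396 = 0.0444.
|λ| = √0.0444 = 0.2107.

0.21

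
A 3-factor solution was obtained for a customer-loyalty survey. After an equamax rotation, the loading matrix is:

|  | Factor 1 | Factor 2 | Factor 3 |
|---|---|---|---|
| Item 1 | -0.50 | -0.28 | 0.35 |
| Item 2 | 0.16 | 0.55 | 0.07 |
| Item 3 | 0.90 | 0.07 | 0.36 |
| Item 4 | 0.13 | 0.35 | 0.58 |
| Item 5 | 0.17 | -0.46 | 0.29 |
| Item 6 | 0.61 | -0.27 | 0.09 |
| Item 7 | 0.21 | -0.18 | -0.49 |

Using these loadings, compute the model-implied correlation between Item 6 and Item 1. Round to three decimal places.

-0.198

r̂ = Σ λ_i·λ_j across factors = (0.61)(-0.50) + (-0.27)(-0.28) + (0.09)(0.35)
  = -0.3050 +0.0756 +0.0315 = -0.1979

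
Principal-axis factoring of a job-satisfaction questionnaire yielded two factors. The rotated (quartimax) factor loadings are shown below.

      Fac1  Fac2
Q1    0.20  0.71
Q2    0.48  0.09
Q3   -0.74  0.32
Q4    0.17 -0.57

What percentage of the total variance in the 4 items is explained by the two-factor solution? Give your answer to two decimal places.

44.66%

SS loadings by factor: 0.8469, 0.9395; total = 1.7864.
Total variance with 4 standardized items is 4, so the solution explains 1.7864/4 = 0.4466 = 44.66%.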